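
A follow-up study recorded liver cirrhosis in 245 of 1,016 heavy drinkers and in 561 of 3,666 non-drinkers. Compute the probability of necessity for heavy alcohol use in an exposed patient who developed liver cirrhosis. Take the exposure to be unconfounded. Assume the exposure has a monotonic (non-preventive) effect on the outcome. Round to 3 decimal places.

p₁ = P(outcome | exposed) = 245/1016 = 0.24114
p₀ = P(outcome | unexposed) = 561/3666 = 0.15303
Under exogeneity and monotonicity, PN = (p₁ − p₀) / p₁.
PN = (0.24114 − 0.15303) / 0.24114 = 0.088114 / 0.24114 ≈ 0.3654

PN ≈ 0.365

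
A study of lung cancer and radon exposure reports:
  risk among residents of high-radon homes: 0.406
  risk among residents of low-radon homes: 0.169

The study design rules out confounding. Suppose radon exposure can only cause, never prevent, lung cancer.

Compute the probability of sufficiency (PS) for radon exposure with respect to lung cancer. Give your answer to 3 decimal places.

PS ≈ 0.285

Let p₁ = 0.406, p₀ = 0.169.
Under exogeneity and monotonicity, PS = (p₁ − p₀) / (1 − p₀).
PS = (0.406 − 0.169) / (1 − 0.169) = 0.237 / 0.831 ≈ 0.2852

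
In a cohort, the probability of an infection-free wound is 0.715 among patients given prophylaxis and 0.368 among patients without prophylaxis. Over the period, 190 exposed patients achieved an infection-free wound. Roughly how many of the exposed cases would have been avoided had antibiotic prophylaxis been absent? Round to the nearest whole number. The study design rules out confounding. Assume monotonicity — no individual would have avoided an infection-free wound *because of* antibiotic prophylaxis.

about 92 cases

Let p₁ = 0.715, p₀ = 0.368.
PN = (p₁ − p₀)/p₁ = (0.715 − 0.368) / 0.715 ≈ 0.48531.
Attributable cases ≈ PN × (exposed cases) = 0.48531 × 190 ≈ 92.21.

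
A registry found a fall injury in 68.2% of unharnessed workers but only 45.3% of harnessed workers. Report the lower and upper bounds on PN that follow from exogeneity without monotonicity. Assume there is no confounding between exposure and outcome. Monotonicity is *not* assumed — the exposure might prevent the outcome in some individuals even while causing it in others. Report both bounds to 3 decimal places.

0.336 ≤ PN ≤ 0.802

p₁ = 0.682, p₀ = 0.453.
Under exogeneity alone the bounds on PN are max{0,(p₁−p₀)/p₁} ≤ PN ≤ min{1,(1−p₀)/p₁}.
  lower = (p₁ − p₀)/p₁ = 0.229 / 0.682 ≈ 0.3358
  upper = min{1, (1 − p₀)/p₁} = 0.547 / 0.682 ≈ 0.8021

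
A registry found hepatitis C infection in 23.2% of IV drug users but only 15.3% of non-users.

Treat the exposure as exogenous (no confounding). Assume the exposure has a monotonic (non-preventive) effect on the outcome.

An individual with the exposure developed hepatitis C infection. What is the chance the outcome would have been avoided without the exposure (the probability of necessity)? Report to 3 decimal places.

p₁ = 0.232, p₀ = 0.153.
Under exogeneity and monotonicity, PN = (p₁ − p₀) / p₁.
PN = (0.232 − 0.153) / 0.232 = 0.079 / 0.232 ≈ 0.3405

PN ≈ 0.341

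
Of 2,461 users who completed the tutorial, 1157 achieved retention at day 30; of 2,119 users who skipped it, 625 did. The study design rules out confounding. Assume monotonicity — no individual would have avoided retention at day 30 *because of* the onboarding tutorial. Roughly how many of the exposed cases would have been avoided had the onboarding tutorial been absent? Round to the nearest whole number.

p₁ = P(outcome | exposed) = 1157/2461 = 0.47013
p₀ = P(outcome | unexposed) = 625/2119 = 0.29495
PN = (p₁ − p₀)/p₁ = (0.47013 − 0.29495) / 0.47013 ≈ 0.37262.
Attributable cases ≈ PN × (exposed cases) = 0.37262 × 1157 ≈ 431.13.

about 431 cases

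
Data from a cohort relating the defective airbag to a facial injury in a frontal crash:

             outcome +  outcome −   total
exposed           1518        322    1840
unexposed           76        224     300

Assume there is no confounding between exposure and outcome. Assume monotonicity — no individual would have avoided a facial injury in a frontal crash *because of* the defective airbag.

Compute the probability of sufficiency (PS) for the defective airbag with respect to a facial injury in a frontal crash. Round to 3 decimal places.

PS ≈ 0.766

p₁ = P(outcome | exposed) = 1518/1840 = 0.825
p₀ = P(outcome | unexposed) = 76/300 = 0.25333
Under exogeneity and monotonicity, PS = (p₁ − p₀) / (1 − p₀).
PS = (0.825 − 0.25333) / (1 − 0.25333) = 0.57167 / 0.74667 ≈ 0.7656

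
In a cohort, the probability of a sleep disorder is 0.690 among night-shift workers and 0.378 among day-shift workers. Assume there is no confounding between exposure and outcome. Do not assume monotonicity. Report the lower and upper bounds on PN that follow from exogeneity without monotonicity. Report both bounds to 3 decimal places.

Let p₁ = 0.69, p₀ = 0.378.
Under exogeneity alone the bounds on PN are max{0,(p₁−p₀)/p₁} ≤ PN ≤ min{1,(1−p₀)/p₁}.
  lower = (p₁ − p₀)/p₁ = 0.312 / 0.69 ≈ 0.4522
  upper = min{1, (1 − p₀)/p₁} = 0.622 / 0.69 ≈ 0.9014

0.452 ≤ PN ≤ 0.901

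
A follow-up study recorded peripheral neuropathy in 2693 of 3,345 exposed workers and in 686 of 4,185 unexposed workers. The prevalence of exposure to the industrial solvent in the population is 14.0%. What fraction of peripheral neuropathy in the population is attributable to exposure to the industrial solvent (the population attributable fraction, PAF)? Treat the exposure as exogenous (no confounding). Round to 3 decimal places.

p₁ = P(outcome | exposed) = 2693/3345 = 0.80508
p₀ = P(outcome | unexposed) = 686/4185 = 0.16392
Overall risk P(Y=1) = π·p₁ + (1−π)·p₀ = 0.14×0.80508 + 0.86×0.16392 = 0.25368.
Under exogeneity, PAF = [P(Y=1) − p₀] / P(Y=1).
PAF = (0.25368 − 0.16392) / 0.25368 ≈ 0.3538

PAF ≈ 0.354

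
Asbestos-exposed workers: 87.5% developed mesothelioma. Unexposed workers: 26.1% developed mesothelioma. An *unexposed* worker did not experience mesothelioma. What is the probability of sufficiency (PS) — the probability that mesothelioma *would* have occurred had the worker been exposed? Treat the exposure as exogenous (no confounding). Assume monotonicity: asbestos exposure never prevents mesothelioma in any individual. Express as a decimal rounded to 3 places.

p₁ = 0.875, p₀ = 0.261.
Under exogeneity and monotonicity, PS = (p₁ − p₀) / (1 − p₀).
PS = (0.875 − 0.261) / (1 − 0.261) = 0.614 / 0.739 ≈ 0.8309

PS ≈ 0.831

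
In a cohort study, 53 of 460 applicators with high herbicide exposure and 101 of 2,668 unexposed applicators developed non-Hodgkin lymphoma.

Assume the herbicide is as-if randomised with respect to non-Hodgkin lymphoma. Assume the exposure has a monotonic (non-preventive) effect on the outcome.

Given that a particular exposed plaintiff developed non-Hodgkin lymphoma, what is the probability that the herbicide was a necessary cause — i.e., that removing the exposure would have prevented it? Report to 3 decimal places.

PN ≈ 0.671

p₁ = P(outcome | exposed) = 53/460 = 0.11522
p₀ = P(outcome | unexposed) = 101/2668 = 0.037856
Under exogeneity and monotonicity, PN = (p₁ − p₀) / p₁.
PN = (0.11522 − 0.037856) / 0.11522 = 0.077361 / 0.11522 ≈ 0.6714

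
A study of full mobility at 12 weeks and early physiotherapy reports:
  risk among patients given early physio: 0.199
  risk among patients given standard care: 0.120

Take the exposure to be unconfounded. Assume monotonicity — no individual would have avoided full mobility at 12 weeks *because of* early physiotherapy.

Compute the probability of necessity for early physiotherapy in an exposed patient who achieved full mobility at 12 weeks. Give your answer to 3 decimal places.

Let p₁ = 0.199, p₀ = 0.12.
Under exogeneity and monotonicity, PN = (p₁ − p₀) / p₁.
PN = (0.199 − 0.12) / 0.199 = 0.079 / 0.199 ≈ 0.3970

PN ≈ 0.397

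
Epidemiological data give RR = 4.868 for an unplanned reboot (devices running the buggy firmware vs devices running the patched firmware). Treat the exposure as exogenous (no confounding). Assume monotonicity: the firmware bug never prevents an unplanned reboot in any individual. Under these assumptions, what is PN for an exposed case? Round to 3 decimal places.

Under exogeneity and monotonicity, PN = (RR − 1) / RR = 1 − 1/RR.
PN = (4.868 − 1) / 4.868 = 3.868 / 4.868 ≈ 0.7946

PN ≈ 0.795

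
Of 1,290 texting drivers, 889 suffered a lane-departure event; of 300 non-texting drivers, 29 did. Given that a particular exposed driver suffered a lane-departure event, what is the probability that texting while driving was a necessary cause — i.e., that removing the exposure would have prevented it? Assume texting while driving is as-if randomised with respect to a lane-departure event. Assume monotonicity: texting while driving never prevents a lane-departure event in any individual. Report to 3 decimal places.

p₁ = P(outcome | exposed) = 889/1290 = 0.68915
p₀ = P(outcome | unexposed) = 29/300 = 0.096667
Under exogeneity and monotonicity, PN = (p₁ − p₀) / p₁.
PN = (0.68915 − 0.096667) / 0.68915 = 0.59248 / 0.68915 ≈ 0.8597

PN ≈ 0.860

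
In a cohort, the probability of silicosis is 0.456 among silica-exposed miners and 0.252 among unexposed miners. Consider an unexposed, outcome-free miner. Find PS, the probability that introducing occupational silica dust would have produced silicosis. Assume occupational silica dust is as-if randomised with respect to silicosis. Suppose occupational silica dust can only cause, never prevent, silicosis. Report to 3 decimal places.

Let p₁ = 0.456, p₀ = 0.252.
Under exogeneity and monotonicity, PS = (p₁ − p₀) / (1 − p₀).
PS = (0.456 − 0.252) / (1 − 0.252) = 0.204 / 0.748 ≈ 0.2727

PS ≈ 0.273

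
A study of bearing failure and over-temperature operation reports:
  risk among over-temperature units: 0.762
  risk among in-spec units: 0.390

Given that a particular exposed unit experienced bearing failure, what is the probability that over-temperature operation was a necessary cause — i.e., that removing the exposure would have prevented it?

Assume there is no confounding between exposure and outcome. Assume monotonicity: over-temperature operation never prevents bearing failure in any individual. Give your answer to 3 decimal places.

Let p₁ = 0.762, p₀ = 0.39.
Under exogeneity and monotonicity, PN = (p₁ − p₀) / p₁.
PN = (0.762 − 0.39) / 0.762 = 0.372 / 0.762 ≈ 0.4882

PN ≈ 0.488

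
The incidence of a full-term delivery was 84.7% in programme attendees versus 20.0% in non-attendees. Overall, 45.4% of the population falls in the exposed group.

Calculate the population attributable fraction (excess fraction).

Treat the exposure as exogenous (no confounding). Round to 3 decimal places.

PAF ≈ 0.595

p₁ = 0.847, p₀ = 0.2.
Overall risk P(Y=1) = π·p₁ + (1−π)·p₀ = 0.454×0.847 + 0.546×0.2 = 0.49374.
Under exogeneity, PAF = [P(Y=1) − p₀] / P(Y=1).
PAF = (0.49374 − 0.2) / 0.49374 ≈ 0.5949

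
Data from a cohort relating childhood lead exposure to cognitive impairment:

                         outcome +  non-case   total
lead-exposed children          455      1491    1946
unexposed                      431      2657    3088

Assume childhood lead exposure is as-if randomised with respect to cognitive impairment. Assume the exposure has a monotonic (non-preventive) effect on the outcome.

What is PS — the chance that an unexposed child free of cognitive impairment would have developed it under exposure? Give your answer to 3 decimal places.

p₁ = P(outcome | exposed) = 455/1946 = 0.23381
p₀ = P(outcome | unexposed) = 431/3088 = 0.13957
Under exogeneity and monotonicity, PS = (p₁ − p₀)/(1 − p₀).
PS = (0.23381 − 0.13957) / 0.86043 ≈ 0.1095

PS ≈ 0.110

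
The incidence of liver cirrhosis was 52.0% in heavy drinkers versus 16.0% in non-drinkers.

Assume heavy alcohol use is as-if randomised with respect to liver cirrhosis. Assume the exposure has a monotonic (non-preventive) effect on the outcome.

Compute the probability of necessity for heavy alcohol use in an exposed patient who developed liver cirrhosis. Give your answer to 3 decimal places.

PN ≈ 0.692

p₁ = 0.52, p₀ = 0.16.
Under exogeneity and monotonicity, PN = (p₁ − p₀) / p₁.
PN = (0.52 − 0.16) / 0.52 = 0.36 / 0.52 ≈ 0.6923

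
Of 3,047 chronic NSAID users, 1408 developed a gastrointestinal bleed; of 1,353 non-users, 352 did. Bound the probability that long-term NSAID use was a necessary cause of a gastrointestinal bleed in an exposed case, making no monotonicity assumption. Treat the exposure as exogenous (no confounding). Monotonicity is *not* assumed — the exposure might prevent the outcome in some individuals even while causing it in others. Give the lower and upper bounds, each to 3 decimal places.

0.437 ≤ PN ≤ 1.000

p₁ = P(outcome | exposed) = 1408/3047 = 0.46209
p₀ = P(outcome | unexposed) = 352/1353 = 0.26016
Under exogeneity alone the bounds on PN are max{0,(p₁−p₀)/p₁} ≤ PN ≤ min{1,(1−p₀)/p₁}.
  lower = (p₁ − p₀)/p₁ = 0.20193 / 0.46209 ≈ 0.4370
  upper = min{1, (1 − p₀)/p₁} = 0.73984 / 0.46209 ≈ 1.6011 → capped at 1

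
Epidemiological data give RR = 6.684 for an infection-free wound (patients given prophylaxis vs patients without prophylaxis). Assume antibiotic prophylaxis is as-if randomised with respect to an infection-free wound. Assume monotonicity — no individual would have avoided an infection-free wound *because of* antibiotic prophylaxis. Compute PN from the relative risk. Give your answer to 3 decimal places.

Under exogeneity and monotonicity, PN = (RR − 1) / RR = 1 − 1/RR.
PN = (6.684 − 1) / 6.684 = 5.684 / 6.684 ≈ 0.8504

PN ≈ 0.850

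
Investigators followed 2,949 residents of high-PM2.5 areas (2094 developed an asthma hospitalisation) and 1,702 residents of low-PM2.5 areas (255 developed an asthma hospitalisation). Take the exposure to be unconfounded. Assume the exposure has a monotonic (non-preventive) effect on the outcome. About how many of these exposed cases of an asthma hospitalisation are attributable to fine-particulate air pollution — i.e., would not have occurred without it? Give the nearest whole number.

p₁ = P(outcome | exposed) = 2094/2949 = 0.71007
p₀ = P(outcome | unexposed) = 255/1702 = 0.14982
PN = (p₁ − p₀)/p₁ = (0.71007 − 0.14982) / 0.71007 ≈ 0.78900.
Attributable cases ≈ PN × (exposed cases) = 0.78900 × 2094 ≈ 1652.17.

about 1652 cases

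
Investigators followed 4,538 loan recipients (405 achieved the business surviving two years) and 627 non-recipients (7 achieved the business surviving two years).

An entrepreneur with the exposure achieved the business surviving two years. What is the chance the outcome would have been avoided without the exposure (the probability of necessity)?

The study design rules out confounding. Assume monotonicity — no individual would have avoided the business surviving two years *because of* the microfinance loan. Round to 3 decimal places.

p₁ = P(outcome | exposed) = 405/4538 = 0.089246
p₀ = P(outcome | unexposed) = 7/627 = 0.011164
Under exogeneity and monotonicity, PN = (p₁ − p₀) / p₁.
PN = (0.089246 − 0.011164) / 0.089246 = 0.078082 / 0.089246 ≈ 0.8749

PN ≈ 0.875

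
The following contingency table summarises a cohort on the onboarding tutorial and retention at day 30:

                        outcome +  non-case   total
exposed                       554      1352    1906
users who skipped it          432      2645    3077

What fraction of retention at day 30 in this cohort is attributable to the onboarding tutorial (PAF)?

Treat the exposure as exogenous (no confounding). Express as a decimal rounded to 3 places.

p₁ = P(outcome | exposed) = 554/1906 = 0.29066
p₀ = P(outcome | unexposed) = 432/3077 = 0.1404
Exposure prevalence π = 1906/4983 = 0.3825; overall risk P(Y=1) = 0.19787.
Under exogeneity, PAF = [P(Y=1) − p₀]/P(Y=1).
PAF = (0.19787 − 0.1404) / 0.19787 ≈ 0.2905

PAF ≈ 0.290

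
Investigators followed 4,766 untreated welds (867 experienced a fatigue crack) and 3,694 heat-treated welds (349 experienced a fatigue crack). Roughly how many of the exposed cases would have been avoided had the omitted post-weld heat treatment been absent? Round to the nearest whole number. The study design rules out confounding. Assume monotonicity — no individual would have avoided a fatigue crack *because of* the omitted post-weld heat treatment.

about 417 cases

p₁ = P(outcome | exposed) = 867/4766 = 0.18191
p₀ = P(outcome | unexposed) = 349/3694 = 0.094478
PN = (p₁ − p₀)/p₁ = (0.18191 − 0.094478) / 0.18191 ≈ 0.48065.
Attributable cases ≈ PN × (exposed cases) = 0.48065 × 867 ≈ 416.72.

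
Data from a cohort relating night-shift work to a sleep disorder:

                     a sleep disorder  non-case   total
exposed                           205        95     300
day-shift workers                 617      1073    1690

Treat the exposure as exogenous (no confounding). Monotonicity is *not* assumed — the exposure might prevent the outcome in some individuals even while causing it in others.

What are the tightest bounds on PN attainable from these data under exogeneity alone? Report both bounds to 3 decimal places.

p₁ = P(outcome | exposed) = 205/300 = 0.68333
p₀ = P(outcome | unexposed) = 617/1690 = 0.36509
Under exogeneity alone the bounds on PN are max{0,(p₁−p₀)/p₁} ≤ PN ≤ min{1,(1−p₀)/p₁}.
  lower = (p₁ − p₀)/p₁ = 0.31824 / 0.68333 ≈ 0.4657
  upper = min{1, (1 − p₀)/p₁} = 0.63491 / 0.68333 ≈ 0.9291

0.466 ≤ PN ≤ 0.929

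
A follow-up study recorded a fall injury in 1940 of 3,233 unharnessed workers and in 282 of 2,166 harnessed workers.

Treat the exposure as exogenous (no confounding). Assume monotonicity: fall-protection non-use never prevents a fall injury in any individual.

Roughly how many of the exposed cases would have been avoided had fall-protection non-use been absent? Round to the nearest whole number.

p₁ = P(outcome | exposed) = 1940/3233 = 0.60006
p₀ = P(outcome | unexposed) = 282/2166 = 0.13019
PN = (p₁ − p₀)/p₁ = (0.60006 − 0.13019) / 0.60006 ≈ 0.78303.
Attributable cases ≈ PN × (exposed cases) = 0.78303 × 1940 ≈ 1519.08.

about 1519 cases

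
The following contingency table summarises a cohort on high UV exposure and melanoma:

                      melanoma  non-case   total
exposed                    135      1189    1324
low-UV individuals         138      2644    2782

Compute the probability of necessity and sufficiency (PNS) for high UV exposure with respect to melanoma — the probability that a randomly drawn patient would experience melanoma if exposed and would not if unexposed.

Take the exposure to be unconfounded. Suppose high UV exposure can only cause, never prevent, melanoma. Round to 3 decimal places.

p₁ = P(outcome | exposed) = 135/1324 = 0.10196
p₀ = P(outcome | unexposed) = 138/2782 = 0.049605
Under exogeneity and monotonicity, PNS = p₁ − p₀.
PNS = 0.10196 − 0.049605 = 0.052359

PNS ≈ 0.052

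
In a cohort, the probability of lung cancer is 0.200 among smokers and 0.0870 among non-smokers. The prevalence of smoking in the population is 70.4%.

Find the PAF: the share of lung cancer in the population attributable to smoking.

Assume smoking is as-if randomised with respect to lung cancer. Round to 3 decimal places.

Let p₁ = 0.2, p₀ = 0.087.
Overall risk P(Y=1) = π·p₁ + (1−π)·p₀ = 0.704×0.2 + 0.296×0.087 = 0.16655.
Under exogeneity, PAF = [P(Y=1) − p₀] / P(Y=1).
PAF = (0.16655 − 0.087) / 0.16655 ≈ 0.4776

PAF ≈ 0.478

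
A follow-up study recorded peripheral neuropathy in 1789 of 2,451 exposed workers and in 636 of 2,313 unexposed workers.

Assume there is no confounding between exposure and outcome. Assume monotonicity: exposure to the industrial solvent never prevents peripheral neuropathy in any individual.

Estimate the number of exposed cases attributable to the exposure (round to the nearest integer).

p₁ = P(outcome | exposed) = 1789/2451 = 0.72991
p₀ = P(outcome | unexposed) = 636/2313 = 0.27497
PN = (p₁ − p₀)/p₁ = (0.72991 − 0.27497) / 0.72991 ≈ 0.62328.
Attributable cases ≈ PN × (exposed cases) = 0.62328 × 1789 ≈ 1115.05.

about 1115 cases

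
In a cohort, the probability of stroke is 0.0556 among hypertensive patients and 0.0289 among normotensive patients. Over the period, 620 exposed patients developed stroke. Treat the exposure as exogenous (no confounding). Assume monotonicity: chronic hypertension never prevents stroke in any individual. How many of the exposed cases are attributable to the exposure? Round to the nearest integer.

Let p₁ = 0.0556, p₀ = 0.0289.
PN = (p₁ − p₀)/p₁ = (0.0556 − 0.0289) / 0.0556 ≈ 0.48022.
Attributable cases ≈ PN × (exposed cases) = 0.48022 × 620 ≈ 297.73.

about 298 cases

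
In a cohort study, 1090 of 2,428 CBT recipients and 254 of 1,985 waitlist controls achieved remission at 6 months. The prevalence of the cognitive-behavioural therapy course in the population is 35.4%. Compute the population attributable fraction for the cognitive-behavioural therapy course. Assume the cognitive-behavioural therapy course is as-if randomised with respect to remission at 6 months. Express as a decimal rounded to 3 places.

p₁ = P(outcome | exposed) = 1090/2428 = 0.44893
p₀ = P(outcome | unexposed) = 254/1985 = 0.12796
Overall risk P(Y=1) = π·p₁ + (1−π)·p₀ = 0.354×0.44893 + 0.646×0.12796 = 0.24158.
Under exogeneity, PAF = [P(Y=1) − p₀] / P(Y=1).
PAF = (0.24158 − 0.12796) / 0.24158 ≈ 0.4703

PAF ≈ 0.470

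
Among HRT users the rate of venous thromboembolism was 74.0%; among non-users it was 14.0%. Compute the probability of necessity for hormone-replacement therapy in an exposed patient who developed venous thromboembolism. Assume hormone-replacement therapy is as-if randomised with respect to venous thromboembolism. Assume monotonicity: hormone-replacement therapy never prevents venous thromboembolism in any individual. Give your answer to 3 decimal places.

p₁ = 0.74, p₀ = 0.14.
Under exogeneity and monotonicity, PN = (p₁ − p₀) / p₁.
PN = (0.74 − 0.14) / 0.74 = 0.6 / 0.74 ≈ 0.8108

PN ≈ 0.811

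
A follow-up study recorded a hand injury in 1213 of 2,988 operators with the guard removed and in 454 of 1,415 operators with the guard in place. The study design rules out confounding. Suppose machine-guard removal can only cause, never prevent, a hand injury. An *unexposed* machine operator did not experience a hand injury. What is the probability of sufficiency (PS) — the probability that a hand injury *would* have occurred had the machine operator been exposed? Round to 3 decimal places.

p₁ = P(outcome | exposed) = 1213/2988 = 0.40596
p₀ = P(outcome | unexposed) = 454/1415 = 0.32085
Under exogeneity and monotonicity, PS = (p₁ − p₀) / (1 − p₀).
PS = (0.40596 − 0.32085) / (1 − 0.32085) = 0.085109 / 0.67915 ≈ 0.1253

PS ≈ 0.125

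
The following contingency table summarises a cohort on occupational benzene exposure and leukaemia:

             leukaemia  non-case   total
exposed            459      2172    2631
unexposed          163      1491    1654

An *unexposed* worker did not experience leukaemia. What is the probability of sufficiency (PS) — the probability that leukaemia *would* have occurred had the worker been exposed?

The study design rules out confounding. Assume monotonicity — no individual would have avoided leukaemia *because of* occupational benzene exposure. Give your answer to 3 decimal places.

PS ≈ 0.084

p₁ = P(outcome | exposed) = 459/2631 = 0.17446
p₀ = P(outcome | unexposed) = 163/1654 = 0.098549
Under exogeneity and monotonicity, PS = (p₁ − p₀) / (1 − p₀).
PS = (0.17446 − 0.098549) / (1 − 0.098549) = 0.075909 / 0.90145 ≈ 0.0842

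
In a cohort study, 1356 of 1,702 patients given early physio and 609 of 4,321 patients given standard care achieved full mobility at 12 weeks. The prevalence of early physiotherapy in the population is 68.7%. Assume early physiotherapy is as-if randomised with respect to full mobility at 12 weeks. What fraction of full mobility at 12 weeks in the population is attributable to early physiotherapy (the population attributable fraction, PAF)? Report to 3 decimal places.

PAF ≈ 0.762

p₁ = P(outcome | exposed) = 1356/1702 = 0.79671
p₀ = P(outcome | unexposed) = 609/4321 = 0.14094
Overall risk P(Y=1) = π·p₁ + (1−π)·p₀ = 0.687×0.79671 + 0.313×0.14094 = 0.59145.
Under exogeneity, PAF = [P(Y=1) − p₀] / P(Y=1).
PAF = (0.59145 − 0.14094) / 0.59145 ≈ 0.7617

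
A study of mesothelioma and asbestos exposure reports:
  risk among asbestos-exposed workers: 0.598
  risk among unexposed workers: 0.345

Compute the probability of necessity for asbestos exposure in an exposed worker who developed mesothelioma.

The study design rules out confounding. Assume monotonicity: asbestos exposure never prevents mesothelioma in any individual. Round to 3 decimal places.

Let p₁ = 0.598, p₀ = 0.345.
Under exogeneity and monotonicity, PN = (p₁ − p₀) / p₁.
PN = (0.598 − 0.345) / 0.598 = 0.253 / 0.598 ≈ 0.4231

PN ≈ 0.423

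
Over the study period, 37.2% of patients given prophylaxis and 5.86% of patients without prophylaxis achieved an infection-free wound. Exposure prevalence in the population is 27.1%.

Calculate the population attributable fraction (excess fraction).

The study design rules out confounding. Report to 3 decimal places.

p₁ = 0.372, p₀ = 0.0586.
Overall risk P(Y=1) = π·p₁ + (1−π)·p₀ = 0.271×0.372 + 0.729×0.0586 = 0.14353.
Under exogeneity, PAF = [P(Y=1) − p₀] / P(Y=1).
PAF = (0.14353 − 0.0586) / 0.14353 ≈ 0.5917

PAF ≈ 0.592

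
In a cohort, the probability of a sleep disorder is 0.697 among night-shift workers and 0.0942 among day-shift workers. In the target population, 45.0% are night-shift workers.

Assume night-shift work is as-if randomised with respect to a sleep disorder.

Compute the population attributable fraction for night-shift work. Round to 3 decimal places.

PAF ≈ 0.742

Let p₁ = 0.697, p₀ = 0.0942.
Overall risk P(Y=1) = π·p₁ + (1−π)·p₀ = 0.45×0.697 + 0.55×0.0942 = 0.36546.
Under exogeneity, PAF = [P(Y=1) − p₀] / P(Y=1).
PAF = (0.36546 − 0.0942) / 0.36546 ≈ 0.7422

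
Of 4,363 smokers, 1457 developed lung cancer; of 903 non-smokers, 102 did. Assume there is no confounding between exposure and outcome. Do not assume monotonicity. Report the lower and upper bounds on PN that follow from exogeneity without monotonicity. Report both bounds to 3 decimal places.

p₁ = P(outcome | exposed) = 1457/4363 = 0.33394
p₀ = P(outcome | unexposed) = 102/903 = 0.11296
Under exogeneity alone the bounds on PN are max{0,(p₁−p₀)/p₁} ≤ PN ≤ min{1,(1−p₀)/p₁}.
  lower = (p₁ − p₀)/p₁ = 0.22099 / 0.33394 ≈ 0.6617
  upper = min{1, (1 − p₀)/p₁} = 0.88704 / 0.33394 ≈ 2.6563 → capped at 1

0.662 ≤ PN ≤ 1.000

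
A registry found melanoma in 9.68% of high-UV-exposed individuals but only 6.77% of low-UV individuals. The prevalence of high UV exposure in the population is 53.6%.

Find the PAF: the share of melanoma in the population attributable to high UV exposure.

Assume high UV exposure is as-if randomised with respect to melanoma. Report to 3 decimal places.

p₁ = 0.0968, p₀ = 0.0677.
Overall risk P(Y=1) = π·p₁ + (1−π)·p₀ = 0.536×0.0968 + 0.464×0.0677 = 0.083298.
Under exogeneity, PAF = [P(Y=1) − p₀] / P(Y=1).
PAF = (0.083298 − 0.0677) / 0.083298 ≈ 0.1873

PAF ≈ 0.187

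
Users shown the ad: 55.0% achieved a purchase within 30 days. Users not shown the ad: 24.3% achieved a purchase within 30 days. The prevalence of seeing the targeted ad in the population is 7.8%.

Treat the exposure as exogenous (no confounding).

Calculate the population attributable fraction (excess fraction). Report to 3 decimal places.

p₁ = 0.55, p₀ = 0.243.
Overall risk P(Y=1) = π·p₁ + (1−π)·p₀ = 0.078×0.55 + 0.922×0.243 = 0.26695.
Under exogeneity, PAF = [P(Y=1) − p₀] / P(Y=1).
PAF = (0.26695 − 0.243) / 0.26695 ≈ 0.0897

PAF ≈ 0.090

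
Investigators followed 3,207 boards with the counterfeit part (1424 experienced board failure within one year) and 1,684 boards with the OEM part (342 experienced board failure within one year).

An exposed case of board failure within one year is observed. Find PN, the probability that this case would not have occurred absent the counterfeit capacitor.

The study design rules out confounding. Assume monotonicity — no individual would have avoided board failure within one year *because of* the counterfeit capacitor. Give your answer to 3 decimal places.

p₁ = P(outcome | exposed) = 1424/3207 = 0.44403
p₀ = P(outcome | unexposed) = 342/1684 = 0.20309
Under exogeneity and monotonicity, PN = (p₁ − p₀) / p₁.
PN = (0.44403 − 0.20309) / 0.44403 = 0.24094 / 0.44403 ≈ 0.5426

PN ≈ 0.543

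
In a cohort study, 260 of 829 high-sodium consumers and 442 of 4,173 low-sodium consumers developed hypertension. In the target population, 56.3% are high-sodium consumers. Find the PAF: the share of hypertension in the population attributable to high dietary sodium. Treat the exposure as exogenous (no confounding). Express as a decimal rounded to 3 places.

PAF ≈ 0.525

p₁ = P(outcome | exposed) = 260/829 = 0.31363
p₀ = P(outcome | unexposed) = 442/4173 = 0.10592
Overall risk P(Y=1) = π·p₁ + (1−π)·p₀ = 0.563×0.31363 + 0.437×0.10592 = 0.22286.
Under exogeneity, PAF = [P(Y=1) − p₀] / P(Y=1).
PAF = (0.22286 − 0.10592) / 0.22286 ≈ 0.5247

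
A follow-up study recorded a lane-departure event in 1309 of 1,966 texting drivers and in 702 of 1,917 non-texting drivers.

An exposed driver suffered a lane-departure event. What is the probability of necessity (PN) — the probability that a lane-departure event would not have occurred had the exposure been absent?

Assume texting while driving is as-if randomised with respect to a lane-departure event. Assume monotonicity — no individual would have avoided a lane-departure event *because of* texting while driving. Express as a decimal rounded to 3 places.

PN ≈ 0.450

p₁ = P(outcome | exposed) = 1309/1966 = 0.66582
p₀ = P(outcome | unexposed) = 702/1917 = 0.3662
Under exogeneity and monotonicity, PN = (p₁ − p₀) / p₁.
PN = (0.66582 − 0.3662) / 0.66582 = 0.29962 / 0.66582 ≈ 0.4500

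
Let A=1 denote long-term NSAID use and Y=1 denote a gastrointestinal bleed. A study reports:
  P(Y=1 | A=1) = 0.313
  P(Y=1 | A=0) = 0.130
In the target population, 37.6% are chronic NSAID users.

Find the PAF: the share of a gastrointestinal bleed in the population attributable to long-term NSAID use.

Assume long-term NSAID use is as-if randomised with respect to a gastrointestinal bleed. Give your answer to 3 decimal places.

Let p₁ = 0.313, p₀ = 0.13.
Overall risk P(Y=1) = π·p₁ + (1−π)·p₀ = 0.376×0.313 + 0.624×0.13 = 0.19881.
Under exogeneity, PAF = [P(Y=1) − p₀] / P(Y=1).
PAF = (0.19881 − 0.13) / 0.19881 ≈ 0.3461

PAF ≈ 0.346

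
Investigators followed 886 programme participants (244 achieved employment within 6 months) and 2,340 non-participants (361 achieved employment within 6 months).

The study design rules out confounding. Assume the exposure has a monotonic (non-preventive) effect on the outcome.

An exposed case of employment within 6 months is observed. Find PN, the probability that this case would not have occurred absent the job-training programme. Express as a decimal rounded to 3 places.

PN ≈ 0.440

p₁ = P(outcome | exposed) = 244/886 = 0.2754
p₀ = P(outcome | unexposed) = 361/2340 = 0.15427
Under exogeneity and monotonicity, PN = (p₁ − p₀) / p₁.
PN = (0.2754 − 0.15427) / 0.2754 = 0.12112 / 0.2754 ≈ 0.4398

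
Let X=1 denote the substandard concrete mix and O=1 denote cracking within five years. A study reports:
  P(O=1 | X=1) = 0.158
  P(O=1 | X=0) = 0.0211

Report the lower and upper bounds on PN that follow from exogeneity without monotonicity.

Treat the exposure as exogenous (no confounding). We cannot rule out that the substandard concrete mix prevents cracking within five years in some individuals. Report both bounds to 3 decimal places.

0.866 ≤ PN ≤ 1.000

Let p₁ = 0.158, p₀ = 0.0211.
Under exogeneity alone the bounds on PN are max{0,(p₁−p₀)/p₁} ≤ PN ≤ min{1,(1−p₀)/p₁}.
  lower = (p₁ − p₀)/p₁ = 0.1369 / 0.158 ≈ 0.8665
  upper = min{1, (1 − p₀)/p₁} = 0.9789 / 0.158 ≈ 6.1956 → capped at 1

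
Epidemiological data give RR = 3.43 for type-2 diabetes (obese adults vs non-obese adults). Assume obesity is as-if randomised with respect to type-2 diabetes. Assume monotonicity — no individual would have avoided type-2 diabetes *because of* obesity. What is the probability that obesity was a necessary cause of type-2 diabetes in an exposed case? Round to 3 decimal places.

PN ≈ 0.708

Under exogeneity and monotonicity, PN = (RR − 1) / RR = 1 − 1/RR.
PN = (3.43 − 1) / 3.43 = 2.43 / 3.43 ≈ 0.7085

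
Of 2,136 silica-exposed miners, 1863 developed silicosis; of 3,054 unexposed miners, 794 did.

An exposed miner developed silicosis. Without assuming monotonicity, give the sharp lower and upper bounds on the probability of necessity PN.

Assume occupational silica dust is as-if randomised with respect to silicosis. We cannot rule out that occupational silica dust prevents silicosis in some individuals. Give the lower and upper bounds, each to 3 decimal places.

p₁ = P(outcome | exposed) = 1863/2136 = 0.87219
p₀ = P(outcome | unexposed) = 794/3054 = 0.25999
Under exogeneity alone the bounds on PN are max{0,(p₁−p₀)/p₁} ≤ PN ≤ min{1,(1−p₀)/p₁}.
  lower = (p₁ − p₀)/p₁ = 0.6122 / 0.87219 ≈ 0.7019
  upper = min{1, (1 − p₀)/p₁} = 0.74001 / 0.87219 ≈ 0.8485

0.702 ≤ PN ≤ 0.848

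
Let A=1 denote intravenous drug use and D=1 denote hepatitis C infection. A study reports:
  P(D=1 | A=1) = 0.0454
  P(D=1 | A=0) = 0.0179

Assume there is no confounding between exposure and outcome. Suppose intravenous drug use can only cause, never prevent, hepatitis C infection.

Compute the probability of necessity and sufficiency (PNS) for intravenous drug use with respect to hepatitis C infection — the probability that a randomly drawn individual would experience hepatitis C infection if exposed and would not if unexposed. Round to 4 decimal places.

PNS ≈ 0.0275

Let p₁ = 0.0454, p₀ = 0.0179.
Under exogeneity and monotonicity, PNS = p₁ − p₀.
PNS = 0.0454 − 0.0179 = 0.0275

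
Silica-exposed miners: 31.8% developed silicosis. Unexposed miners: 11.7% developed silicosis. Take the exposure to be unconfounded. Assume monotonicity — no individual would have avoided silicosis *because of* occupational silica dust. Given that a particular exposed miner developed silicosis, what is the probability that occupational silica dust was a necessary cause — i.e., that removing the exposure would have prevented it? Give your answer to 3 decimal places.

PN ≈ 0.632

p₁ = 0.318, p₀ = 0.117.
Under exogeneity and monotonicity, PN = (p₁ − p₀) / p₁.
PN = (0.318 − 0.117) / 0.318 = 0.201 / 0.318 ≈ 0.6321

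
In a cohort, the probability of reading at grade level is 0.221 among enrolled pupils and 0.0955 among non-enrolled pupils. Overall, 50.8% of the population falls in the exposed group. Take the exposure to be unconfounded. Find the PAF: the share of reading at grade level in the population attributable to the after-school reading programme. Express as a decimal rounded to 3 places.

PAF ≈ 0.400

Let p₁ = 0.221, p₀ = 0.0955.
Overall risk P(Y=1) = π·p₁ + (1−π)·p₀ = 0.508×0.221 + 0.492×0.0955 = 0.15925.
Under exogeneity, PAF = [P(Y=1) − p₀] / P(Y=1).
PAF = (0.15925 − 0.0955) / 0.15925 ≈ 0.4003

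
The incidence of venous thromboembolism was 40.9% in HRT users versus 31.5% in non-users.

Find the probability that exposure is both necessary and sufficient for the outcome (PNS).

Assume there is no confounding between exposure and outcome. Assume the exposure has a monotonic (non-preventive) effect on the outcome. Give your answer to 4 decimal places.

PNS ≈ 0.0940

p₁ = 0.409, p₀ = 0.315.
Under exogeneity and monotonicity, PNS = p₁ − p₀.
PNS = 0.409 − 0.315 = 0.094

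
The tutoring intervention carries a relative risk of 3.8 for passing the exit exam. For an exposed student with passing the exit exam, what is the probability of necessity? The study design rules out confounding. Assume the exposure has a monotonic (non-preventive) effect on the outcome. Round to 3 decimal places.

Under exogeneity and monotonicity, PN = (RR − 1) / RR = 1 − 1/RR.
PN = (3.8 − 1) / 3.8 = 2.8 / 3.8 ≈ 0.7368

PN ≈ 0.737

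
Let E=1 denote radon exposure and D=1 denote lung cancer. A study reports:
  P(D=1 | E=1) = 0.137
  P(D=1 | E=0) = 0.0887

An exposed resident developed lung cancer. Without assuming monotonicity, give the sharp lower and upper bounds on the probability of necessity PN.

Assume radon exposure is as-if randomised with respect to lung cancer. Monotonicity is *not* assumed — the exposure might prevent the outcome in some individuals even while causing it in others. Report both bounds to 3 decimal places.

0.353 ≤ PN ≤ 1.000

Let p₁ = 0.137, p₀ = 0.0887.
Under exogeneity alone the bounds on PN are max{0,(p₁−p₀)/p₁} ≤ PN ≤ min{1,(1−p₀)/p₁}.
  lower = (p₁ − p₀)/p₁ = 0.0483 / 0.137 ≈ 0.3526
  upper = min{1, (1 − p₀)/p₁} = 0.9113 / 0.137 ≈ 6.6518 → capped at 1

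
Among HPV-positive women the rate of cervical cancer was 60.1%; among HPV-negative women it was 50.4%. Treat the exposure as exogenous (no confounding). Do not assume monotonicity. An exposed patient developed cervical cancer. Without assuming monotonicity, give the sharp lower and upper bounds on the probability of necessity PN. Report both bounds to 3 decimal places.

0.161 ≤ PN ≤ 0.825

p₁ = 0.601, p₀ = 0.504.
Under exogeneity alone the bounds on PN are max{0,(p₁−p₀)/p₁} ≤ PN ≤ min{1,(1−p₀)/p₁}.
  lower = (p₁ − p₀)/p₁ = 0.097 / 0.601 ≈ 0.1614
  upper = min{1, (1 − p₀)/p₁} = 0.496 / 0.601 ≈ 0.8253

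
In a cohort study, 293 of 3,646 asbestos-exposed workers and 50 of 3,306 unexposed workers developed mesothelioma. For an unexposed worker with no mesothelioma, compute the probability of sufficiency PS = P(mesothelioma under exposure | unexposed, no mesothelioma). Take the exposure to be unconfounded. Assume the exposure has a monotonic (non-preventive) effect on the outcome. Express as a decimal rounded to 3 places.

PS ≈ 0.066

p₁ = P(outcome | exposed) = 293/3646 = 0.080362
p₀ = P(outcome | unexposed) = 50/3306 = 0.015124
Under exogeneity and monotonicity, PS = (p₁ − p₀) / (1 − p₀).
PS = (0.080362 − 0.015124) / (1 − 0.015124) = 0.065238 / 0.98488 ≈ 0.0662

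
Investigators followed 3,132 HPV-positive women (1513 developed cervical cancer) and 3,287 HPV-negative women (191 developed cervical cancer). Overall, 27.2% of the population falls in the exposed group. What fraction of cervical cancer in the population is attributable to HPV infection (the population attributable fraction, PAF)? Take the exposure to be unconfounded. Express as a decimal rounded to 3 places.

p₁ = P(outcome | exposed) = 1513/3132 = 0.48308
p₀ = P(outcome | unexposed) = 191/3287 = 0.058108
Overall risk P(Y=1) = π·p₁ + (1−π)·p₀ = 0.272×0.48308 + 0.728×0.058108 = 0.1737.
Under exogeneity, PAF = [P(Y=1) − p₀] / P(Y=1).
PAF = (0.1737 − 0.058108) / 0.1737 ≈ 0.6655

PAF ≈ 0.665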